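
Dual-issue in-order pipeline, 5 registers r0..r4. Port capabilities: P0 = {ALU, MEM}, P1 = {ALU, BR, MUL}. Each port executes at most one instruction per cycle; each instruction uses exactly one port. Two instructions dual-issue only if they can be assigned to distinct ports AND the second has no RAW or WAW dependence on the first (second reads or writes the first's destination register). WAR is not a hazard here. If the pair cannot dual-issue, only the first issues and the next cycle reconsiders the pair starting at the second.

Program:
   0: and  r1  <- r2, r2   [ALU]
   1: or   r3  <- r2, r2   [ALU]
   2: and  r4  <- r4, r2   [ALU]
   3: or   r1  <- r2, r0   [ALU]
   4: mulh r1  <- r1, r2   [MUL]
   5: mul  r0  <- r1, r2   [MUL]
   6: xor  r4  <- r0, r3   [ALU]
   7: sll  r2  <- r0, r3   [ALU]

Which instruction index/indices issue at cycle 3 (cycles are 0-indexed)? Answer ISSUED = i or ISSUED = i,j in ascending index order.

t=0 i0,i1:and;or ; 2-wide
t=1 i2,i3:and;or ; 2-wide
t=2 i4:mulh ; no-port MUL/MUL
t=3 i5:mul ; RAW r0
t=4 i6,i7:xor;sll ; 2-wide

ISSUED = 5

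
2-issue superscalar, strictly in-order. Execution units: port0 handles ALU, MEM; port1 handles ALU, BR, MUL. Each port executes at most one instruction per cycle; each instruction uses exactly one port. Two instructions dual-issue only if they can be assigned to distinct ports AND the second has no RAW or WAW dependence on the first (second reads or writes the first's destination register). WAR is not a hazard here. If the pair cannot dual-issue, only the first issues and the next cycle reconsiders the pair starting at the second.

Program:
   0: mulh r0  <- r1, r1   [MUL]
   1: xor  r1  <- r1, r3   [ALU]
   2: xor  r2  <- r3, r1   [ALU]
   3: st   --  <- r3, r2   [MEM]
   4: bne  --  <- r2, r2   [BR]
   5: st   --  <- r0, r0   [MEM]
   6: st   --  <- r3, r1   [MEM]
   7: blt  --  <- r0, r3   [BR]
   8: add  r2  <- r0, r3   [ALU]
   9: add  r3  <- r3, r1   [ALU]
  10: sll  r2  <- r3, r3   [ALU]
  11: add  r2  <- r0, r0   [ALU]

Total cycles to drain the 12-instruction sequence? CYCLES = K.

CYCLES = 8

[0] i0&i1  mulh.MUL/xor.ALU  -- 2-wide
[1] i2  xor.ALU  -- RAW r2
[2] i3&i4  st.MEM/bne.BR  -- 2-wide
[3] i5  st.MEM  -- no-port MEM/MEM
[4] i6&i7  st.MEM/blt.BR  -- 2-wide
[5] i8&i9  add.ALU/add.ALU  -- 2-wide
[6] i10  sll.ALU  -- WAW r2
[7] i11  add.ALU  -- tail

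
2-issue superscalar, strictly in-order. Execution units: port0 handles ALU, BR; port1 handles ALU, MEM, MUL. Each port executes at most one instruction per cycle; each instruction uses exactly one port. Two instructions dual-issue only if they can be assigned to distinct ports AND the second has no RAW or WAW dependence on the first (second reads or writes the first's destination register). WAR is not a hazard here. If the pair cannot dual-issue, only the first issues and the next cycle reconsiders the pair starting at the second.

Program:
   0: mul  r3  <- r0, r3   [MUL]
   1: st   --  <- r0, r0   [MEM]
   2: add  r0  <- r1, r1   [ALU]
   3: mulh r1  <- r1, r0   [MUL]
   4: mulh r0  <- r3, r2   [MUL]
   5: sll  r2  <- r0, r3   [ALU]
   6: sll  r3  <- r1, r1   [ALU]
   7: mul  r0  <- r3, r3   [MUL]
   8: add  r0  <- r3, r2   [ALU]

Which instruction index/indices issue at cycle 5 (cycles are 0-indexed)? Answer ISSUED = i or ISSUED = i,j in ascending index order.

[0] i0  mul  -- no-port MUL/MEM
[1] i1,i2  st add  -- pair
[2] i3  mulh  -- no-port MUL/MUL
[3] i4  mulh  -- RAW r0
[4] i5,i6  sll sll  -- pair
[5] i7  mul  -- WAW r0
[6] i8  add  -- tail

ISSUED = 7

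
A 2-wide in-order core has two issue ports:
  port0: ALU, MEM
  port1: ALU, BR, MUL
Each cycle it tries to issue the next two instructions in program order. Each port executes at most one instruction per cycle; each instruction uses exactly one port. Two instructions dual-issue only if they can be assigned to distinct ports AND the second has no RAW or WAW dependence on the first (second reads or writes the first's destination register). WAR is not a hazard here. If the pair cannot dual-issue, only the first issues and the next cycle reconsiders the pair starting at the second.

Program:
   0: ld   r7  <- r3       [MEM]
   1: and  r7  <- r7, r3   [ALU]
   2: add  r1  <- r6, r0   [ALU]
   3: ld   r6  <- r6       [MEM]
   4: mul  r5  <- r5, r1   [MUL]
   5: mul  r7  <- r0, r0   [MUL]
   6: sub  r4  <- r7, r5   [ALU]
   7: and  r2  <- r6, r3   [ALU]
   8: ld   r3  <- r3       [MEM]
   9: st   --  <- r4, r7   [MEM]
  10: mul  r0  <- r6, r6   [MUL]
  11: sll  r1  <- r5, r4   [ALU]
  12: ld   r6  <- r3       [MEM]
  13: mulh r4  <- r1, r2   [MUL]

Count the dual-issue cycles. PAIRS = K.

  cy0 -> i0 (ld.MEM) RAW+WAW r7
  cy1 -> i1+i2 (and.ALU;add.ALU) dual
  cy2 -> i3+i4 (ld.MEM;mul.MUL) dual
  cy3 -> i5 (mul.MUL) RAW r7
  cy4 -> i6+i7 (sub.ALU;and.ALU) dual
  cy5 -> i8 (ld.MEM) no-port MEM/MEM
  cy6 -> i9+i10 (st.MEM;mul.MUL) dual
  cy7 -> i11+i12 (sll.ALU;ld.MEM) dual
  cy8 -> i13 (mulh.MUL) tail

PAIRS = 5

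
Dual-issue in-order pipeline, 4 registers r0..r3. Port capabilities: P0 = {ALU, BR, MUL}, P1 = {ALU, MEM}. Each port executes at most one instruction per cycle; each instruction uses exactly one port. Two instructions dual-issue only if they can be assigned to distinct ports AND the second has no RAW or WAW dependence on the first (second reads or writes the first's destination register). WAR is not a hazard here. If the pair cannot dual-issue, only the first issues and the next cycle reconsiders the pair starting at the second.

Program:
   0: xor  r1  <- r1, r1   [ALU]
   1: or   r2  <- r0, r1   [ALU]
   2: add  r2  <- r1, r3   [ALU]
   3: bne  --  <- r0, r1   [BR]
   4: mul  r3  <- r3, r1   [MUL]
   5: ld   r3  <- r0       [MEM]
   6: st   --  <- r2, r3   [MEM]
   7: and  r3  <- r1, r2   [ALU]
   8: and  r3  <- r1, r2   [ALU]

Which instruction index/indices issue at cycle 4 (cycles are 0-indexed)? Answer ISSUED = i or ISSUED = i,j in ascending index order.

ISSUED = 5

  cy0 -> i0 (xor) RAW r1
  cy1 -> i1 (or) WAW r2
  cy2 -> i2+i3 (add bne) dual
  cy3 -> i4 (mul) WAW r3
  cy4 -> i5 (ld) no-port MEM/MEM
  cy5 -> i6+i7 (st and) dual
  cy6 -> i8 (and) tail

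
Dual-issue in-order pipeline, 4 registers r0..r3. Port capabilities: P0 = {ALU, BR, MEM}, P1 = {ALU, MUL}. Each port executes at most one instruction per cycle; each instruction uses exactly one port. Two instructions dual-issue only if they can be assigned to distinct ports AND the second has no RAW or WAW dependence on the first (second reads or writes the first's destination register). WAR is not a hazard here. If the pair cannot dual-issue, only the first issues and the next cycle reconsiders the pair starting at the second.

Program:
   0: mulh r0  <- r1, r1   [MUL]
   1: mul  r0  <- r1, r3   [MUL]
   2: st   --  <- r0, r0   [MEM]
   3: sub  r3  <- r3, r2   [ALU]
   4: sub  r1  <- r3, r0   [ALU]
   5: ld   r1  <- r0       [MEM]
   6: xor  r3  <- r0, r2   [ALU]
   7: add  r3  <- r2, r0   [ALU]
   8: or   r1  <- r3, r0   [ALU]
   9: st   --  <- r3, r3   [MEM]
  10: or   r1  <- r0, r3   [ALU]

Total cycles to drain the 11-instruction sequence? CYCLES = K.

CYCLES = 8

#0 head=0: mulh.MUL i0 no-port MUL/MUL
#1 head=1: mul.MUL i1 RAW r0
#2 head=2: st.MEM sub.ALU i2,i3 pair
#3 head=4: sub.ALU i4 WAW r1
#4 head=5: ld.MEM xor.ALU i5,i6 pair
#5 head=7: add.ALU i7 RAW r3
#6 head=8: or.ALU st.MEM i8,i9 pair
#7 head=10: or.ALU i10 tail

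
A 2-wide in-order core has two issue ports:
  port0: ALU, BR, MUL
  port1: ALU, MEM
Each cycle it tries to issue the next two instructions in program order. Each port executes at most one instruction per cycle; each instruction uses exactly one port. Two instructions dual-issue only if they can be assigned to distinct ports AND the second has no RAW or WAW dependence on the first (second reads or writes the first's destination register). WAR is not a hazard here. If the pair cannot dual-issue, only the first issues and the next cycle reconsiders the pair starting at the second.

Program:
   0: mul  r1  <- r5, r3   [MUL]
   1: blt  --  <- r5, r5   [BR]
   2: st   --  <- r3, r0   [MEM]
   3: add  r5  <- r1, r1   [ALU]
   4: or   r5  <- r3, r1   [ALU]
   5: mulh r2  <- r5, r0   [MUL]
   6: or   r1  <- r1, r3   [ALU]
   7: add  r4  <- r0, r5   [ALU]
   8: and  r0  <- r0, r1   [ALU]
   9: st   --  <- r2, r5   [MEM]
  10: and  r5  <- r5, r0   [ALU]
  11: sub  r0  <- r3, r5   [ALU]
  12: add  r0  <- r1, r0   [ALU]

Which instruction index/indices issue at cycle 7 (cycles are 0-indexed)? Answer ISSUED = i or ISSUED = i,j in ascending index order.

ISSUED = 11

#0 head=0: mul.MUL i0 no-port MUL/BR
#1 head=1: blt.BR;st.MEM i1&i2 2-wide
#2 head=3: add.ALU i3 WAW r5
#3 head=4: or.ALU i4 RAW r5
#4 head=5: mulh.MUL;or.ALU i5&i6 2-wide
#5 head=7: add.ALU;and.ALU i7&i8 2-wide
#6 head=9: st.MEM;and.ALU i9&i10 2-wide
#7 head=11: sub.ALU i11 RAW+WAW r0
#8 head=12: add.ALU i12 tail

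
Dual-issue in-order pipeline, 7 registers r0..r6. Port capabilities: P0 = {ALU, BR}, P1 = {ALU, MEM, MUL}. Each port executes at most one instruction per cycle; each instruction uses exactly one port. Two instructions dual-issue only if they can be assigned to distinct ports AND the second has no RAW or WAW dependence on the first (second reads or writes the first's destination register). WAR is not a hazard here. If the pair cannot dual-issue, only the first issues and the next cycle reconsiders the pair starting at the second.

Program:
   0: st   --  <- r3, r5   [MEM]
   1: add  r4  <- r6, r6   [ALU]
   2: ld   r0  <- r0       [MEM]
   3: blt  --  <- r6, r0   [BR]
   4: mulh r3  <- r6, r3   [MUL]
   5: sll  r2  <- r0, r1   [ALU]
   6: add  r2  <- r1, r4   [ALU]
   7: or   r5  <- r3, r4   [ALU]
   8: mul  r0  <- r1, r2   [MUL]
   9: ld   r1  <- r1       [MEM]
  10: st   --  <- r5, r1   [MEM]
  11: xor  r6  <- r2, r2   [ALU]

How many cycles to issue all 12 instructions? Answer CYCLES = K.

  cy0 -> i0/i1 (st+add) pair
  cy1 -> i2 (ld) RAW r0
  cy2 -> i3/i4 (blt+mulh) pair
  cy3 -> i5 (sll) WAW r2
  cy4 -> i6/i7 (add+or) pair
  cy5 -> i8 (mul) no-port MUL/MEM
  cy6 -> i9 (ld) no-port MEM/MEM
  cy7 -> i10/i11 (st+xor) pair

CYCLES = 8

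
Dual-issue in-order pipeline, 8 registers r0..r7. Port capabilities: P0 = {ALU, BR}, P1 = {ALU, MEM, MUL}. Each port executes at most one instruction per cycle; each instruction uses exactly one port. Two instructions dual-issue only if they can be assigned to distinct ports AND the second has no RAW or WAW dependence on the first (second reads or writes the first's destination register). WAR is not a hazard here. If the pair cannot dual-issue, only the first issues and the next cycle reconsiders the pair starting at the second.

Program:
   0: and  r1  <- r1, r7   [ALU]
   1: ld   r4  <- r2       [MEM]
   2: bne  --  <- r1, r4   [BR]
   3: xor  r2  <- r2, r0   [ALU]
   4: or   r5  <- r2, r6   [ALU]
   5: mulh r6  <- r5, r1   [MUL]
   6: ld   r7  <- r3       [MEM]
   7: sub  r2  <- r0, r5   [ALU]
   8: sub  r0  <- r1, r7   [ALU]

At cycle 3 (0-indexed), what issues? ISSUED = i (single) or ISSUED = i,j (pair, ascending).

ISSUED = 5

t=0 i0,i1:and;ld ; dual
t=1 i2,i3:bne;xor ; dual
t=2 i4:or ; RAW r5
t=3 i5:mulh ; no-port MUL/MEM
t=4 i6,i7:ld;sub ; dual
t=5 i8:sub ; tail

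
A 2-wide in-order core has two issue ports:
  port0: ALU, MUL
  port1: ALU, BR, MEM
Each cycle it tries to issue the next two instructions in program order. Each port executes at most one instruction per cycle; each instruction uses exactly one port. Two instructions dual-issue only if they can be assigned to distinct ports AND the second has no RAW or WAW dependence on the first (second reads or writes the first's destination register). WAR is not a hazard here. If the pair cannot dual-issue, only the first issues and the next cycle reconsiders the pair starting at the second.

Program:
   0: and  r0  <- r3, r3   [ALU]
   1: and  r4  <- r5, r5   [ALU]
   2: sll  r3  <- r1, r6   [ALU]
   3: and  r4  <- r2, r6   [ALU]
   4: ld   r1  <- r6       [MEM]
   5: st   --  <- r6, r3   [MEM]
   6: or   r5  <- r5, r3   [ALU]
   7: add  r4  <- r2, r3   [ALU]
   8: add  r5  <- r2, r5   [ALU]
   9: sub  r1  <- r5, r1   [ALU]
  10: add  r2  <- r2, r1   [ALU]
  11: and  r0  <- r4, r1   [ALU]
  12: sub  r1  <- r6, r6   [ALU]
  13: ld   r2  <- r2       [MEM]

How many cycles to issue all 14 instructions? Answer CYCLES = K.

CYCLES = 8

0. and.ALU;and.ALU @i0,i1  | pair
1. sll.ALU;and.ALU @i2,i3  | pair
2. ld.MEM @i4  | no-port MEM/MEM
3. st.MEM;or.ALU @i5,i6  | pair
4. add.ALU;add.ALU @i7,i8  | pair
5. sub.ALU @i9  | RAW r1
6. add.ALU;and.ALU @i10,i11  | pair
7. sub.ALU;ld.MEM @i12,i13  | pair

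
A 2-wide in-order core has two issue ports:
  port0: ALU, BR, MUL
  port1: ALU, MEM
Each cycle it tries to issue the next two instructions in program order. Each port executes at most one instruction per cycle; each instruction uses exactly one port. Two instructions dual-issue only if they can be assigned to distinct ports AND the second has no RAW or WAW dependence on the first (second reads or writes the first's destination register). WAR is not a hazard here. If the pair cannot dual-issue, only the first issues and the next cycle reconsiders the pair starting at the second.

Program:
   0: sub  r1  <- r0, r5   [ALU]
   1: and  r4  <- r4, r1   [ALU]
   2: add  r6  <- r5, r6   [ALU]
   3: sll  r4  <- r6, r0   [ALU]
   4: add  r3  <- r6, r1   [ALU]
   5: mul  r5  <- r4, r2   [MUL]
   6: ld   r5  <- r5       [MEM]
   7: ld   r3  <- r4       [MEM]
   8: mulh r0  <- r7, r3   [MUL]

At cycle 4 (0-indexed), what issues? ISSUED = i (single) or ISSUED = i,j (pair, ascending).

ISSUED = 6

  cy0 -> i0 (sub) RAW r1
  cy1 -> i1&i2 (and/add) dual
  cy2 -> i3&i4 (sll/add) dual
  cy3 -> i5 (mul) RAW+WAW r5
  cy4 -> i6 (ld) no-port MEM/MEM
  cy5 -> i7 (ld) RAW r3
  cy6 -> i8 (mulh) tail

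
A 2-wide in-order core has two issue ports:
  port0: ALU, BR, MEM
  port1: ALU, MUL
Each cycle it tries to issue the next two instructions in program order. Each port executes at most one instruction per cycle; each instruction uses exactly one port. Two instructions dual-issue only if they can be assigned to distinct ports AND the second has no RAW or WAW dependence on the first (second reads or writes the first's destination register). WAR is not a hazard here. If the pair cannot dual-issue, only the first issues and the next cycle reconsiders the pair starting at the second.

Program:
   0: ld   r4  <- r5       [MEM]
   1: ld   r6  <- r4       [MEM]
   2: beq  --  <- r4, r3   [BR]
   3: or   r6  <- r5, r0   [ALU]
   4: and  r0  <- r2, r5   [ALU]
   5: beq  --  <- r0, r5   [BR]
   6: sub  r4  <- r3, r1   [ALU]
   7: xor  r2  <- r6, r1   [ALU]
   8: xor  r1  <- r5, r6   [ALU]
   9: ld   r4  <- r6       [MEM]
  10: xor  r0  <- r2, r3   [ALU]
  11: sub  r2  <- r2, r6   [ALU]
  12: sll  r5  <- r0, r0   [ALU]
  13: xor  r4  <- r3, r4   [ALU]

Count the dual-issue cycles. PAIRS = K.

  cy0 -> i0 (ld.MEM) no-port MEM/MEM
  cy1 -> i1 (ld.MEM) no-port MEM/BR
  cy2 -> i2+i3 (beq.BR+or.ALU) dual
  cy3 -> i4 (and.ALU) RAW r0
  cy4 -> i5+i6 (beq.BR+sub.ALU) dual
  cy5 -> i7+i8 (xor.ALU+xor.ALU) dual
  cy6 -> i9+i10 (ld.MEM+xor.ALU) dual
  cy7 -> i11+i12 (sub.ALU+sll.ALU) dual
  cy8 -> i13 (xor.ALU) tail

PAIRS = 5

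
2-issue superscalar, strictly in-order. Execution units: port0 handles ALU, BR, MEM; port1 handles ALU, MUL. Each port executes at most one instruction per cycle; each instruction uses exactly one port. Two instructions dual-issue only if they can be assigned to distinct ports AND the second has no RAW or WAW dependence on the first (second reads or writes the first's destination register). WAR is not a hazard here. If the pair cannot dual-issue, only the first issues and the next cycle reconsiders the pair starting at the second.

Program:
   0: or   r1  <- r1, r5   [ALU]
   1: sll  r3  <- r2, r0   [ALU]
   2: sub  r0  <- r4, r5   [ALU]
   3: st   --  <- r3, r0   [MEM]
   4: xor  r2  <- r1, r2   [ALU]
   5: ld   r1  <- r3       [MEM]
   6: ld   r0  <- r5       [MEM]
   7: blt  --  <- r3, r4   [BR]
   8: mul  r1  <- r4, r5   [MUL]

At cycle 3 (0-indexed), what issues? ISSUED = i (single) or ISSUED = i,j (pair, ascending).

ISSUED = 5

t=0 i0+i1:or+sll ; 2-wide
t=1 i2:sub ; RAW r0
t=2 i3+i4:st+xor ; 2-wide
t=3 i5:ld ; no-port MEM/MEM
t=4 i6:ld ; no-port MEM/BR
t=5 i7+i8:blt+mul ; 2-wide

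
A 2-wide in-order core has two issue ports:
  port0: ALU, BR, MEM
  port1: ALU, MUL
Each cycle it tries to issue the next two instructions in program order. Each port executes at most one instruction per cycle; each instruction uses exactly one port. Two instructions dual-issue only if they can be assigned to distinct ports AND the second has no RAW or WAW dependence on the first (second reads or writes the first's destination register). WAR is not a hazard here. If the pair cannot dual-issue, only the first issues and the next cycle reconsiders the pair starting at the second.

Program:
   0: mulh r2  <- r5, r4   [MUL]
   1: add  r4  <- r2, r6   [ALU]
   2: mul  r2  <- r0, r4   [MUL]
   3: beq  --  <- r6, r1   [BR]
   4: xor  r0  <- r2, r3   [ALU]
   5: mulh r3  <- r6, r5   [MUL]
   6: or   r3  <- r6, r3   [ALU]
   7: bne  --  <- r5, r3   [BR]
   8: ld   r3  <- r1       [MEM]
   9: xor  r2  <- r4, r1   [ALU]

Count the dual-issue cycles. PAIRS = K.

0. mulh.MUL @i0  | RAW r2
1. add.ALU @i1  | RAW r4
2. mul.MUL;beq.BR @i2/i3  | 2-wide
3. xor.ALU;mulh.MUL @i4/i5  | 2-wide
4. or.ALU @i6  | RAW r3
5. bne.BR @i7  | no-port BR/MEM
6. ld.MEM;xor.ALU @i8/i9  | 2-wide

PAIRS = 3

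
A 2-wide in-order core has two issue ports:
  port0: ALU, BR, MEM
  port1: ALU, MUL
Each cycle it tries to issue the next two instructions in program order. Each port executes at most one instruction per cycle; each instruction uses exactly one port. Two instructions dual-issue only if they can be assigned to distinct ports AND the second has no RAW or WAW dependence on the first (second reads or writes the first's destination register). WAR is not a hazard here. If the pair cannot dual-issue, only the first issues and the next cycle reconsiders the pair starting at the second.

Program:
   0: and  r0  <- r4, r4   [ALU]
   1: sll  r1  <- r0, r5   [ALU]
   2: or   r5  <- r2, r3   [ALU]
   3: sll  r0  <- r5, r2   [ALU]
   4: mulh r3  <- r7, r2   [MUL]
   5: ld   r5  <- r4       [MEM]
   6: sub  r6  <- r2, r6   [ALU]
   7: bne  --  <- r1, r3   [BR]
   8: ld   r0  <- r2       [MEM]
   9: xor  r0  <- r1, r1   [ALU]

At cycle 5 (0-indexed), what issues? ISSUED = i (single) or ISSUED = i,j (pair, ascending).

ISSUED = 8

  cy0 -> i0 (and.ALU) RAW r0
  cy1 -> i1/i2 (sll.ALU;or.ALU) dual
  cy2 -> i3/i4 (sll.ALU;mulh.MUL) dual
  cy3 -> i5/i6 (ld.MEM;sub.ALU) dual
  cy4 -> i7 (bne.BR) no-port BR/MEM
  cy5 -> i8 (ld.MEM) WAW r0
  cy6 -> i9 (xor.ALU) tail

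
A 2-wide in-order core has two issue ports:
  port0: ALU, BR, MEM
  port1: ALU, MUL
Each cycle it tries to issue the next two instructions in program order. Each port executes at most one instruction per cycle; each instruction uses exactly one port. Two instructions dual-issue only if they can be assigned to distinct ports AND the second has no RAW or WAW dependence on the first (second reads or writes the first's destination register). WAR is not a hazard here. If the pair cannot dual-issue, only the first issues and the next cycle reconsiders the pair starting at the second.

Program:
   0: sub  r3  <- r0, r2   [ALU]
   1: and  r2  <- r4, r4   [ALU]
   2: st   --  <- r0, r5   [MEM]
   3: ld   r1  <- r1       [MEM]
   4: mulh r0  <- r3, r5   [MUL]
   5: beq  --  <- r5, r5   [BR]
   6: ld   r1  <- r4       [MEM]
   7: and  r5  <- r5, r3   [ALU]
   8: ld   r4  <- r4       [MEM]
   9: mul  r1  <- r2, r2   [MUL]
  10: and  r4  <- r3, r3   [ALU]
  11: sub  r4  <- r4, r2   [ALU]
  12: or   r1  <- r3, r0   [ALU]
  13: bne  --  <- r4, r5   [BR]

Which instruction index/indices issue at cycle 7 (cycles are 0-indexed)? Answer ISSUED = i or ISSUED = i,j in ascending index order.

0. sub+and @i0+i1  | pair
1. st @i2  | no-port MEM/MEM
2. ld+mulh @i3+i4  | pair
3. beq @i5  | no-port BR/MEM
4. ld+and @i6+i7  | pair
5. ld+mul @i8+i9  | pair
6. and @i10  | RAW+WAW r4
7. sub+or @i11+i12  | pair
8. bne @i13  | tail

ISSUED = 11,12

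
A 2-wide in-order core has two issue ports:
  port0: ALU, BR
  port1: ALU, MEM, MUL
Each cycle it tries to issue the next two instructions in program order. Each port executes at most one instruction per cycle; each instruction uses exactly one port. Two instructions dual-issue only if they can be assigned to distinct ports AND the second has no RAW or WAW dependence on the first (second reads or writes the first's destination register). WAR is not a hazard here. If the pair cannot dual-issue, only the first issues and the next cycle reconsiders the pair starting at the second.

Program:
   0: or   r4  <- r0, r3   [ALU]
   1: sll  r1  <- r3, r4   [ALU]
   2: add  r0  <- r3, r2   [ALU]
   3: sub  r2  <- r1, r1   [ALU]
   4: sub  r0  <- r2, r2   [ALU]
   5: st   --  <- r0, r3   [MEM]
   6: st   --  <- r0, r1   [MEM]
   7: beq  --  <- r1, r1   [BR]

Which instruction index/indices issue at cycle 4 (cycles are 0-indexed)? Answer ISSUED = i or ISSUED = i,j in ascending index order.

0. or @i0  | RAW r4
1. sll;add @i1&i2  | dual
2. sub @i3  | RAW r2
3. sub @i4  | RAW r0
4. st @i5  | no-port MEM/MEM
5. st;beq @i6&i7  | dual

ISSUED = 5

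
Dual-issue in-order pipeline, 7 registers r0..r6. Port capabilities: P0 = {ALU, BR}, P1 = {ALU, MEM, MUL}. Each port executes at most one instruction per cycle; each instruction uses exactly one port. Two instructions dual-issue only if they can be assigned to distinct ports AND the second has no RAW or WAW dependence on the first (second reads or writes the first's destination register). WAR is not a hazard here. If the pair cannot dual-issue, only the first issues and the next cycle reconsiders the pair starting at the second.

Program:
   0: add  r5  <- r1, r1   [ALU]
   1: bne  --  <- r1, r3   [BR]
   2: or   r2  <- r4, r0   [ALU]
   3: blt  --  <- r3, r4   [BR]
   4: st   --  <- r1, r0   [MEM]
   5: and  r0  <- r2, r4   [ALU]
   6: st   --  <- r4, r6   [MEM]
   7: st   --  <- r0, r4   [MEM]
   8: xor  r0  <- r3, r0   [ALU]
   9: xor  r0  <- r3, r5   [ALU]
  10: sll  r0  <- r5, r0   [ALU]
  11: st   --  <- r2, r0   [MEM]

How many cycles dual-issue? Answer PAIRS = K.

PAIRS = 4

t=0 i0,i1:add.ALU;bne.BR ; pair
t=1 i2,i3:or.ALU;blt.BR ; pair
t=2 i4,i5:st.MEM;and.ALU ; pair
t=3 i6:st.MEM ; no-port MEM/MEM
t=4 i7,i8:st.MEM;xor.ALU ; pair
t=5 i9:xor.ALU ; RAW+WAW r0
t=6 i10:sll.ALU ; RAW r0
t=7 i11:st.MEM ; tail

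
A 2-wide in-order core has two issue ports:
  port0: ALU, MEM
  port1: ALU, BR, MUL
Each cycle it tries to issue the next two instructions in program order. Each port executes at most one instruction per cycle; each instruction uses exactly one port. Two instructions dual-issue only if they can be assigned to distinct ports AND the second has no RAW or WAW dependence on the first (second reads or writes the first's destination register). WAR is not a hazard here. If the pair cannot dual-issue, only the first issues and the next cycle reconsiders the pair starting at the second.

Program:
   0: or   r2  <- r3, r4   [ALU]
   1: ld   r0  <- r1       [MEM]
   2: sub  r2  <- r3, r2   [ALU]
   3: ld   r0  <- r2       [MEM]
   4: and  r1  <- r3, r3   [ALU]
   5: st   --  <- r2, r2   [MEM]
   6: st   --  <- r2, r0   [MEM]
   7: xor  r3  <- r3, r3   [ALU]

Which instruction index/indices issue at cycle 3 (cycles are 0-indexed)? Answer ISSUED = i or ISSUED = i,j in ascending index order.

ISSUED = 5

#0 head=0: or;ld i0+i1 dual
#1 head=2: sub i2 RAW r2
#2 head=3: ld;and i3+i4 dual
#3 head=5: st i5 no-port MEM/MEM
#4 head=6: st;xor i6+i7 dual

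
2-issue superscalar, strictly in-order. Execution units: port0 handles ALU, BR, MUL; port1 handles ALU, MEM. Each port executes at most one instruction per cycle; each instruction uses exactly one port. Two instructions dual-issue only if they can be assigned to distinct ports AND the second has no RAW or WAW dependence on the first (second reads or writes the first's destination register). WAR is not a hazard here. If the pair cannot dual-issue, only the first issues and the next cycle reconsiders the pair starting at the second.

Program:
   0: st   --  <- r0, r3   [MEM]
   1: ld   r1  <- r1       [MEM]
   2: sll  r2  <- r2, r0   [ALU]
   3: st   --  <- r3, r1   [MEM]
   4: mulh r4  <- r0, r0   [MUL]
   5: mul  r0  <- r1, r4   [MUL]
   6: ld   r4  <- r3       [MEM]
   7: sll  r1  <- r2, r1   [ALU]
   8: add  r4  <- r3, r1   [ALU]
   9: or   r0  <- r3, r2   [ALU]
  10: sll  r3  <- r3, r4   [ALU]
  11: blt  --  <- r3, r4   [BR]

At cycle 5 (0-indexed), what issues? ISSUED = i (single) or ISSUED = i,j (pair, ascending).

ISSUED = 8,9

[0] i0  st  -- no-port MEM/MEM
[1] i1&i2  ld/sll  -- dual
[2] i3&i4  st/mulh  -- dual
[3] i5&i6  mul/ld  -- dual
[4] i7  sll  -- RAW r1
[5] i8&i9  add/or  -- dual
[6] i10  sll  -- RAW r3
[7] i11  blt  -- tail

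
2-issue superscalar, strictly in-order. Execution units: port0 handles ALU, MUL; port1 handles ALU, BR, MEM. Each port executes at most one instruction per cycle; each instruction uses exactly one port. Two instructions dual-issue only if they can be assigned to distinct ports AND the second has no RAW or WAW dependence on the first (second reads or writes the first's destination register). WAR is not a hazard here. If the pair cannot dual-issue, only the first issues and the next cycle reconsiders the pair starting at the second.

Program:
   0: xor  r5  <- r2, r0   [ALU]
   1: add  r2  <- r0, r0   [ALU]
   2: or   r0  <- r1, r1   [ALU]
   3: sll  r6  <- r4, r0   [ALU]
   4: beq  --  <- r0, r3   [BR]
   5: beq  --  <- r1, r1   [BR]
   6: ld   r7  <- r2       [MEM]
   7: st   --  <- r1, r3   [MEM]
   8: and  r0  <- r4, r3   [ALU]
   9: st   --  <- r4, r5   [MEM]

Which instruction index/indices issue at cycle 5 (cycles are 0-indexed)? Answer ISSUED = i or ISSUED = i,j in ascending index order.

ISSUED = 7,8

c0: i0&i1 xor add  pair
c1: i2 or  RAW r0
c2: i3&i4 sll beq  pair
c3: i5 beq  no-port BR/MEM
c4: i6 ld  no-port MEM/MEM
c5: i7&i8 st and  pair
c6: i9 st  tail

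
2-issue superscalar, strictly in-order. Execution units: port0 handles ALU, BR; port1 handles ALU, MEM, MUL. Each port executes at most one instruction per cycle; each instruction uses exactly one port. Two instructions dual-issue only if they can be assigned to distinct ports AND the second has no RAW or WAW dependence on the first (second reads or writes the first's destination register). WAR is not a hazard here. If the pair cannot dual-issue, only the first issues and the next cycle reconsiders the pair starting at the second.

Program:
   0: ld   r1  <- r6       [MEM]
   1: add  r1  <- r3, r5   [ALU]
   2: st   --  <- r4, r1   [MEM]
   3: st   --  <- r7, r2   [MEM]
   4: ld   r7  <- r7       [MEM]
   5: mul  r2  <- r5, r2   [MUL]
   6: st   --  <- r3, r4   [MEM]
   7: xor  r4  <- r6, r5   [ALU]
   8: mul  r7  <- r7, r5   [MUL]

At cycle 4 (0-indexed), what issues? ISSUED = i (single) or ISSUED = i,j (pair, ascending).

t=0 i0:ld ; WAW r1
t=1 i1:add ; RAW r1
t=2 i2:st ; no-port MEM/MEM
t=3 i3:st ; no-port MEM/MEM
t=4 i4:ld ; no-port MEM/MUL
t=5 i5:mul ; no-port MUL/MEM
t=6 i6,i7:st/xor ; dual
t=7 i8:mul ; tail

ISSUED = 4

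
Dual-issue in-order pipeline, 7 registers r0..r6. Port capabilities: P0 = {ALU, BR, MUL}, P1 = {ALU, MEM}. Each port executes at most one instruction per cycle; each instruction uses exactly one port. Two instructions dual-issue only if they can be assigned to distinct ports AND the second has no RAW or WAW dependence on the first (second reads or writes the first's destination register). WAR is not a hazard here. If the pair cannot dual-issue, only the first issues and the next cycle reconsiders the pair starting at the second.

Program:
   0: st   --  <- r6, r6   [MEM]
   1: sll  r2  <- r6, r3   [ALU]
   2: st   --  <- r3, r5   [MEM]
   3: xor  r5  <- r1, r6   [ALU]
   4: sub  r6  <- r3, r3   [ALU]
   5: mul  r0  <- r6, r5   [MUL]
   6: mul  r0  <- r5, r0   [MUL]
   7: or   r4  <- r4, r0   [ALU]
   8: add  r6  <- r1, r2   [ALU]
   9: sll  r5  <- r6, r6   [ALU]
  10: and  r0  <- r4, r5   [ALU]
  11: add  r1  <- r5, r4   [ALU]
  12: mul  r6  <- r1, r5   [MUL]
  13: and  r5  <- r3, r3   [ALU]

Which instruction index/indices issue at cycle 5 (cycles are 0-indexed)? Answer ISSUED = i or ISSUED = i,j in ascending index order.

c0: i0,i1 st sll  2-wide
c1: i2,i3 st xor  2-wide
c2: i4 sub  RAW r6
c3: i5 mul  no-port MUL/MUL
c4: i6 mul  RAW r0
c5: i7,i8 or add  2-wide
c6: i9 sll  RAW r5
c7: i10,i11 and add  2-wide
c8: i12,i13 mul and  2-wide

ISSUED = 7,8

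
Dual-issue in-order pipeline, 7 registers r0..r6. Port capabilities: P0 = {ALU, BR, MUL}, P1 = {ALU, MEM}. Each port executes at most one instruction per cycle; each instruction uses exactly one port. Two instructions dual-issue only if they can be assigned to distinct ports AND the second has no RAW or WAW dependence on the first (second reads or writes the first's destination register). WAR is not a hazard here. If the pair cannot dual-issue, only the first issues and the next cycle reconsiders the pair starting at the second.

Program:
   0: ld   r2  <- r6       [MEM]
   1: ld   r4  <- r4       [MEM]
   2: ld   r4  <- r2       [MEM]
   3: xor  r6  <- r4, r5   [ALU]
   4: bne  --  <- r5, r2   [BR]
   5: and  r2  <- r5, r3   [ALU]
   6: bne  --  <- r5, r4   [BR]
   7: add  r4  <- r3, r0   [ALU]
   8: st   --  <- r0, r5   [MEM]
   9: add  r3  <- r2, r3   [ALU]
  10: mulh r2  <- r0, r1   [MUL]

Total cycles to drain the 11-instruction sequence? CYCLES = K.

CYCLES = 7

#0 head=0: ld.MEM i0 no-port MEM/MEM
#1 head=1: ld.MEM i1 no-port MEM/MEM
#2 head=2: ld.MEM i2 RAW r4
#3 head=3: xor.ALU/bne.BR i3+i4 pair
#4 head=5: and.ALU/bne.BR i5+i6 pair
#5 head=7: add.ALU/st.MEM i7+i8 pair
#6 head=9: add.ALU/mulh.MUL i9+i10 pair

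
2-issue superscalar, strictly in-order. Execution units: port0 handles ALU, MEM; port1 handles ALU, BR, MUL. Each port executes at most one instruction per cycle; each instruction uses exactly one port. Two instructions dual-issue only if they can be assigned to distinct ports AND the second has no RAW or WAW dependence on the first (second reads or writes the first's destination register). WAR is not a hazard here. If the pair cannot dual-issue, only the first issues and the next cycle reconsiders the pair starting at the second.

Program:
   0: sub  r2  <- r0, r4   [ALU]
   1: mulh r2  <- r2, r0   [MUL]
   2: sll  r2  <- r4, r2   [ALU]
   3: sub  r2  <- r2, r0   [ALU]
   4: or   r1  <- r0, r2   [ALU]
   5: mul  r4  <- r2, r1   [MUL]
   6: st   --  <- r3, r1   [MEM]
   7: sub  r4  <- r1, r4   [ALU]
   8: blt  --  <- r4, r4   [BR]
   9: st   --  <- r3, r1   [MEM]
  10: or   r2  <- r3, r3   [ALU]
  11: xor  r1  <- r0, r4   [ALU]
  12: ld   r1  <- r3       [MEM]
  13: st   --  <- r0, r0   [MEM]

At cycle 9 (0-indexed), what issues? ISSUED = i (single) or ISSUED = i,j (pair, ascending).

ISSUED = 12

[0] i0  sub  -- RAW+WAW r2
[1] i1  mulh  -- RAW+WAW r2
[2] i2  sll  -- RAW+WAW r2
[3] i3  sub  -- RAW r2
[4] i4  or  -- RAW r1
[5] i5&i6  mul;st  -- dual
[6] i7  sub  -- RAW r4
[7] i8&i9  blt;st  -- dual
[8] i10&i11  or;xor  -- dual
[9] i12  ld  -- no-port MEM/MEM
[10] i13  st  -- tail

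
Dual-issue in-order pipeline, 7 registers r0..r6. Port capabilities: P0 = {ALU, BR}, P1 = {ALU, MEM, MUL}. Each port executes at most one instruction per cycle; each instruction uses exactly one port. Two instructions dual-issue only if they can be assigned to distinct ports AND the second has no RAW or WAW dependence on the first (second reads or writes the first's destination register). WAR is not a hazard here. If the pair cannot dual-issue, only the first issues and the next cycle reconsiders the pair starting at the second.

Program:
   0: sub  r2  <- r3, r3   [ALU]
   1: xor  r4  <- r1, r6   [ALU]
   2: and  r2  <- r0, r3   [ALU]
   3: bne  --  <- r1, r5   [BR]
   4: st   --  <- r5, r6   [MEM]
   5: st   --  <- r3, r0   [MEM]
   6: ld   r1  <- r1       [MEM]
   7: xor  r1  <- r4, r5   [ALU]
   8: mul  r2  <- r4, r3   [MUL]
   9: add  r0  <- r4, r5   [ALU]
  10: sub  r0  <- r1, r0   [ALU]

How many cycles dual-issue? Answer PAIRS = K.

PAIRS = 3

0. sub;xor @i0&i1  | pair
1. and;bne @i2&i3  | pair
2. st @i4  | no-port MEM/MEM
3. st @i5  | no-port MEM/MEM
4. ld @i6  | WAW r1
5. xor;mul @i7&i8  | pair
6. add @i9  | RAW+WAW r0
7. sub @i10  | tail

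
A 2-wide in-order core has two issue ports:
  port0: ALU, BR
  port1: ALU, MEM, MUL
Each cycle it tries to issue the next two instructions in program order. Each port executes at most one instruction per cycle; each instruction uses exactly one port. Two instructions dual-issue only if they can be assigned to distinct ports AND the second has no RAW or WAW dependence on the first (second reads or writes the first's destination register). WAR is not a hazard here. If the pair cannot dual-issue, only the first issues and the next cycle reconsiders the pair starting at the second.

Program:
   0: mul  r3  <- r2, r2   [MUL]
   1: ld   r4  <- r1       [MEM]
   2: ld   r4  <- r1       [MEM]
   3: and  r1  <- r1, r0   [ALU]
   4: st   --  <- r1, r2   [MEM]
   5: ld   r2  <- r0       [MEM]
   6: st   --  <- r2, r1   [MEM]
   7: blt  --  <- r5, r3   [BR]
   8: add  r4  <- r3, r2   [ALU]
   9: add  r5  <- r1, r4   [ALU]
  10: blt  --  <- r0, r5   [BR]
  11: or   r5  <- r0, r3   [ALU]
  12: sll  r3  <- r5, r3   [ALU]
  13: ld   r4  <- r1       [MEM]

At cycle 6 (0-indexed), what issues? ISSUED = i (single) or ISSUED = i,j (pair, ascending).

ISSUED = 8

  cy0 -> i0 (mul) no-port MUL/MEM
  cy1 -> i1 (ld) no-port MEM/MEM
  cy2 -> i2,i3 (ld;and) 2-wide
  cy3 -> i4 (st) no-port MEM/MEM
  cy4 -> i5 (ld) no-port MEM/MEM
  cy5 -> i6,i7 (st;blt) 2-wide
  cy6 -> i8 (add) RAW r4
  cy7 -> i9 (add) RAW r5
  cy8 -> i10,i11 (blt;or) 2-wide
  cy9 -> i12,i13 (sll;ld) 2-wide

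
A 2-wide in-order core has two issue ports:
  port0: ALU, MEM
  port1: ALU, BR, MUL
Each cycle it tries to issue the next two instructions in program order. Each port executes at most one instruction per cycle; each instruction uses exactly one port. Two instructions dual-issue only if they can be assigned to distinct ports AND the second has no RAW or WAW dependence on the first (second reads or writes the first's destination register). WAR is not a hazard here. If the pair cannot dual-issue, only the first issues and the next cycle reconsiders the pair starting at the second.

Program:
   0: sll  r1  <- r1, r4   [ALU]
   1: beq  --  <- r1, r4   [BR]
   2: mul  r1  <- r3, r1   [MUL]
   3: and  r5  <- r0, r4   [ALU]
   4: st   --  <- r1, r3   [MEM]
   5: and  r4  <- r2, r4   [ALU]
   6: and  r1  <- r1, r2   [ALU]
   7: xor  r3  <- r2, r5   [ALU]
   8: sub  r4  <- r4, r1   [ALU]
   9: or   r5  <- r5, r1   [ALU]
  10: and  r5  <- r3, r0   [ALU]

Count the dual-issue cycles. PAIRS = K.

PAIRS = 4

  cy0 -> i0 (sll) RAW r1
  cy1 -> i1 (beq) no-port BR/MUL
  cy2 -> i2/i3 (mul+and) pair
  cy3 -> i4/i5 (st+and) pair
  cy4 -> i6/i7 (and+xor) pair
  cy5 -> i8/i9 (sub+or) pair
  cy6 -> i10 (and) tail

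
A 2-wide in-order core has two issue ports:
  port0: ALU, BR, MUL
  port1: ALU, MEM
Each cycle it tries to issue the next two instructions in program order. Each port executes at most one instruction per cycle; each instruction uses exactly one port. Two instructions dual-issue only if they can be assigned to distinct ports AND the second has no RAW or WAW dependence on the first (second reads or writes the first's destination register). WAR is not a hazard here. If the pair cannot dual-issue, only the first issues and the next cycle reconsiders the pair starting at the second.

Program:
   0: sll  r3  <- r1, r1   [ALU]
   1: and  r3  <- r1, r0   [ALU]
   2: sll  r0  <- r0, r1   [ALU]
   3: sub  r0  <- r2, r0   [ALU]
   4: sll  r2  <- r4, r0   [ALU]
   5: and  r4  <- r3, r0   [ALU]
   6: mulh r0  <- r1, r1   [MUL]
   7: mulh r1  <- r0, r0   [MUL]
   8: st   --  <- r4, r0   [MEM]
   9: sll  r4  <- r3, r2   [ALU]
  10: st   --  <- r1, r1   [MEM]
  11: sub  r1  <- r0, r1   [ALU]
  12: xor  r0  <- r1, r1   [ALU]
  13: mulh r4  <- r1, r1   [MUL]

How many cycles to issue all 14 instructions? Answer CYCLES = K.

CYCLES = 9

t=0 i0:sll.ALU ; WAW r3
t=1 i1/i2:and.ALU+sll.ALU ; dual
t=2 i3:sub.ALU ; RAW r0
t=3 i4/i5:sll.ALU+and.ALU ; dual
t=4 i6:mulh.MUL ; no-port MUL/MUL
t=5 i7/i8:mulh.MUL+st.MEM ; dual
t=6 i9/i10:sll.ALU+st.MEM ; dual
t=7 i11:sub.ALU ; RAW r1
t=8 i12/i13:xor.ALU+mulh.MUL ; dual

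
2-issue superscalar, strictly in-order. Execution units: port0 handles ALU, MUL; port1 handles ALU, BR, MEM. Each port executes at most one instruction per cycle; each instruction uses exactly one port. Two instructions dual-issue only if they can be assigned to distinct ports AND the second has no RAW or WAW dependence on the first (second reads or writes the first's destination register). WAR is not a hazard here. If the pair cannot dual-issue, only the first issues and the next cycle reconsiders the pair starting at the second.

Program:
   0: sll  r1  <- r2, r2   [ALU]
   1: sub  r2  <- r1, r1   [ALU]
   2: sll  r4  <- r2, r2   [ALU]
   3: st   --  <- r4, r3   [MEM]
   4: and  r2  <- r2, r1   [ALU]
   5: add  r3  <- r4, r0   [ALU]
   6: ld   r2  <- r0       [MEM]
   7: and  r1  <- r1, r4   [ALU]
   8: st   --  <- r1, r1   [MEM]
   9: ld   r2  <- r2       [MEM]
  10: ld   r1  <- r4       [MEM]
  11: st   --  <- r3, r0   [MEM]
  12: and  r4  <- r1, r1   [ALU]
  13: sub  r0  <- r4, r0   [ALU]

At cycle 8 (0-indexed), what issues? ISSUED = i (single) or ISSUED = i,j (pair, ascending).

  cy0 -> i0 (sll) RAW r1
  cy1 -> i1 (sub) RAW r2
  cy2 -> i2 (sll) RAW r4
  cy3 -> i3,i4 (st and) 2-wide
  cy4 -> i5,i6 (add ld) 2-wide
  cy5 -> i7 (and) RAW r1
  cy6 -> i8 (st) no-port MEM/MEM
  cy7 -> i9 (ld) no-port MEM/MEM
  cy8 -> i10 (ld) no-port MEM/MEM
  cy9 -> i11,i12 (st and) 2-wide
  cy10 -> i13 (sub) tail

ISSUED = 10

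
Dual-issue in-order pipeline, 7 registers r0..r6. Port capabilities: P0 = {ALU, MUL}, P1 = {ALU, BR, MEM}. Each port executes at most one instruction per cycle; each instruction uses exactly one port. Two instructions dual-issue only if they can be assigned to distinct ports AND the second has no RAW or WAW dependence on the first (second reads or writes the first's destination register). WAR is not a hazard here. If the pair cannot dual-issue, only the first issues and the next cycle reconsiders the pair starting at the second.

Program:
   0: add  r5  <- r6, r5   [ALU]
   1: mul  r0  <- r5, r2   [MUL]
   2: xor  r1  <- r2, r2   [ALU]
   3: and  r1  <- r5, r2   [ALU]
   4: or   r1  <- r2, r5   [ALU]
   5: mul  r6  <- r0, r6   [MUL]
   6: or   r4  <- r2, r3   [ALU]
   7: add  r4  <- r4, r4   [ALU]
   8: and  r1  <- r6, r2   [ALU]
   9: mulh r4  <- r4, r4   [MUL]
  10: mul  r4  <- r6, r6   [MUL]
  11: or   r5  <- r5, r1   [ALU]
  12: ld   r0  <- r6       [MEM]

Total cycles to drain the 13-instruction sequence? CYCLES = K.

CYCLES = 9

c0: i0 add.ALU  RAW r5
c1: i1,i2 mul.MUL+xor.ALU  2-wide
c2: i3 and.ALU  WAW r1
c3: i4,i5 or.ALU+mul.MUL  2-wide
c4: i6 or.ALU  RAW+WAW r4
c5: i7,i8 add.ALU+and.ALU  2-wide
c6: i9 mulh.MUL  no-port MUL/MUL
c7: i10,i11 mul.MUL+or.ALU  2-wide
c8: i12 ld.MEM  tail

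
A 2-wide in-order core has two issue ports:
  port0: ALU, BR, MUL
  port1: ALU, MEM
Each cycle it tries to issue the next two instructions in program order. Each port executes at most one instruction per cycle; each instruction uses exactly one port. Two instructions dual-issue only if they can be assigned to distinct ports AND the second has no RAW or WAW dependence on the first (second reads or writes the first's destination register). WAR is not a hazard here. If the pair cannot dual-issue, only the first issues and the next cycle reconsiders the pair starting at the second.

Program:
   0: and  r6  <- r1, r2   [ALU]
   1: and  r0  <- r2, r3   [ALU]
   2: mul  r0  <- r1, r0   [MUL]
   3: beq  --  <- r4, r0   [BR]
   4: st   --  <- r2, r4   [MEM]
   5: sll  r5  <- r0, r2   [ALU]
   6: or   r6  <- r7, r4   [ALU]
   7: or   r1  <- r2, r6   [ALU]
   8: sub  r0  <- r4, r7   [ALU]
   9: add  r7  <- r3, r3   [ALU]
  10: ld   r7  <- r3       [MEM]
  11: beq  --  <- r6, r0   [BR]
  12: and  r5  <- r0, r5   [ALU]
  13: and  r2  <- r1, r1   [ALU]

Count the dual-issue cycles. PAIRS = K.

PAIRS = 6

0. and.ALU+and.ALU @i0/i1  | 2-wide
1. mul.MUL @i2  | no-port MUL/BR
2. beq.BR+st.MEM @i3/i4  | 2-wide
3. sll.ALU+or.ALU @i5/i6  | 2-wide
4. or.ALU+sub.ALU @i7/i8  | 2-wide
5. add.ALU @i9  | WAW r7
6. ld.MEM+beq.BR @i10/i11  | 2-wide
7. and.ALU+and.ALU @i12/i13  | 2-wide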